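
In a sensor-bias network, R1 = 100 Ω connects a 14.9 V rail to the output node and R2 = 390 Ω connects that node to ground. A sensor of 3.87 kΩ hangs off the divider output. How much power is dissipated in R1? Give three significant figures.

P ≈ 108 mW

Total resistance from the source is R1 + (R2‖R_L) = 454.3 Ω, so I = 14.9/454.3 Ω = 32.80 mA.
P = I²·R1 = (32.80 mA)² × 100 Ω = 108 mW.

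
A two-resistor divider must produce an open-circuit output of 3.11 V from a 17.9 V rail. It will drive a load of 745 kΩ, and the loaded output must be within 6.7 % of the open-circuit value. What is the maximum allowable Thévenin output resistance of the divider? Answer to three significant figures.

R_th ≤ 53.5 kΩ

Loading drop = R_th/(R_th + R_L) ≤ 0.0670, so R_th ≤ R_L · ε/(1−ε) = 745 kΩ × 0.0670/0.9330 = 53.5 kΩ.
(Any R1, R2 with R2/(R1+R2) = 0.174 and R1‖R2 ≤ 53.5 kΩ will meet the spec.)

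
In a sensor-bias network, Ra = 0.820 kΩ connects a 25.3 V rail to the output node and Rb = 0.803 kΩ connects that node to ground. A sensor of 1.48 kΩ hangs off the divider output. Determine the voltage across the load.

The load sits in parallel with Rb: Rb‖R_L = (803 × 1480) / (803 + 1480) = 520.6 Ω.
V_out = 25.3 × 520.6 / (820 + 520.6) = 25.3 × 520.6/1341 = 9.82 V.

V_out ≈ 9.82 V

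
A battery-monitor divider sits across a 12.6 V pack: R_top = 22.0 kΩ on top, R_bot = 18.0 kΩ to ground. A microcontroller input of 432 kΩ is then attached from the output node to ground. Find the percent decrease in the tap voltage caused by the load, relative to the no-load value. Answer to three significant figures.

The divider's output (Thévenin) resistance is R_top‖R_bot = 9.900 kΩ.
Fractional drop under load = R_th/(R_th + R_L) = 9.900 / (9.900 + 432) = 0.02240.
So the output falls by 2.24 %.

2.24 %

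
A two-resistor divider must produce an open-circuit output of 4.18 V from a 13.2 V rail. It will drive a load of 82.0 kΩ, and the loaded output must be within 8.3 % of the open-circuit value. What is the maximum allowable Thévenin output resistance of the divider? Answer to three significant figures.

Loading drop = R_th/(R_th + R_L) ≤ 0.0830, so R_th ≤ R_L · ε/(1−ε) = 82.0 kΩ × 0.0830/0.9170 = 7.42 kΩ.
(Any R1, R2 with R2/(R1+R2) = 0.317 and R1‖R2 ≤ 7.42 kΩ will meet the spec.)

R_th ≤ 7.42 kΩ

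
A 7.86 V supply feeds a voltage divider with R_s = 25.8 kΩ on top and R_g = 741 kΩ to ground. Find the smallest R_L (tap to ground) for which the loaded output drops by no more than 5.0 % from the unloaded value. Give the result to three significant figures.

Output resistance R_th = R_s‖R_g = (25.8 × 741)/766.8 = 24.93 kΩ.
The fractional drop is R_th/(R_th + R_L); requiring this ≤ 0.0500 gives R_L ≥ R_th(1/0.0500 − 1) = 24.93 × 19.00 = 474 kΩ.

R_L(min) ≈ 474 kΩ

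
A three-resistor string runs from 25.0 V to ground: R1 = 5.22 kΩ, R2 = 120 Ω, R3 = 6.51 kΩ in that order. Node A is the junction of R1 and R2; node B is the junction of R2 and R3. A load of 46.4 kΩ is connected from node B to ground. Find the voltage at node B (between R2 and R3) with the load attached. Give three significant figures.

V ≈ 12.9 V

At node B, R3 is in parallel with the load: R3‖R_L = 5709 Ω.
Below node A the resistance is R2 + (R3‖R_L) = 5829 Ω, so V_A = 25.0 × 5829/11050 = 13.19 V.
Then V_B = V_A × (R3‖R_L)/(R2 + R3‖R_L) = 13.19 × 5709/5829 = 12.9 V.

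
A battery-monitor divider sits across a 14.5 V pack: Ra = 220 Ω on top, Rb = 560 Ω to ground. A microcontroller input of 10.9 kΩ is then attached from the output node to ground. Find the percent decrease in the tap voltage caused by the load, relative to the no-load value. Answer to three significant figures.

1.43 %

The divider's output (Thévenin) resistance is Ra‖Rb = 157.9 Ω.
Fractional drop under load = R_th/(R_th + R_L) = 157.9 / (157.9 + 10900) = 0.01428.
So the output falls by 1.43 %.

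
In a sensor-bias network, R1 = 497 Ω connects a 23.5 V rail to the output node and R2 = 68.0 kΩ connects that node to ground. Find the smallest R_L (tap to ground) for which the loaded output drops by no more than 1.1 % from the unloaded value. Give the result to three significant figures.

R_L(min) ≈ 44.4 kΩ

Output resistance R_th = R1‖R2 = (497 × 68000)/68500 = 493.4 Ω.
The fractional drop is R_th/(R_th + R_L); requiring this ≤ 0.0110 gives R_L ≥ R_th(1/0.0110 − 1) = 493.4 × 89.91 = 44.4 kΩ.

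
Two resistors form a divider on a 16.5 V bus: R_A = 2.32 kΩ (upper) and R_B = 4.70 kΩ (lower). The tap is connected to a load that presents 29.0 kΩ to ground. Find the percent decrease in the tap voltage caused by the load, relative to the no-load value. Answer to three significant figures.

The divider's output (Thévenin) resistance is R_A‖R_B = 1.553 kΩ.
Fractional drop under load = R_th/(R_th + R_L) = 1.553 / (1.553 + 29.0) = 0.05084.
So the output falls by 5.08 %.

5.08 %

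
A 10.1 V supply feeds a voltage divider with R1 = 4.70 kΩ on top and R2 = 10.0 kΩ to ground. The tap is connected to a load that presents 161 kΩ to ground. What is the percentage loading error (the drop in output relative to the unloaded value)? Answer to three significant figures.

The divider's output (Thévenin) resistance is R1‖R2 = 3.197 kΩ.
Fractional drop under load = R_th/(R_th + R_L) = 3.197 / (3.197 + 161) = 0.01947.
So the output falls by 1.95 %.

1.95 %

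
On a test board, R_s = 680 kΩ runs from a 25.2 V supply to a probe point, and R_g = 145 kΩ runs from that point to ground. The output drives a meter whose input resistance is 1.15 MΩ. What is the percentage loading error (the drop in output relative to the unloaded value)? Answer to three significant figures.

9.41 %

The divider's output (Thévenin) resistance is R_s‖R_g = 119.5 kΩ.
Fractional drop under load = R_th/(R_th + R_L) = 119.5 / (119.5 + 1150) = 0.09414.
So the output falls by 9.41 %.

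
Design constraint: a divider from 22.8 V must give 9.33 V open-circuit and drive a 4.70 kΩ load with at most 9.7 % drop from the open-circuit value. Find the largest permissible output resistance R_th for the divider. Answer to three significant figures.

R_th ≤ 505 Ω

Loading drop = R_th/(R_th + R_L) ≤ 0.0970, so R_th ≤ R_L · ε/(1−ε) = 4.70 kΩ × 0.0970/0.9030 = 505 Ω.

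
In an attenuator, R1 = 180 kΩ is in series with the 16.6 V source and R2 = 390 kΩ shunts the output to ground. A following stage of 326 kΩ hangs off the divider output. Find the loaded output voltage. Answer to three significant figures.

The load sits in parallel with R2: R2‖R_L = (390 × 326) / (390 + 326) = 177.6 kΩ.
V_out = 16.6 × 177.6 / (180 + 177.6) = 16.6 × 177.6/357.6 = 8.24 V.
(Unloaded it would have been 11.4 V.)

V_out ≈ 8.24 V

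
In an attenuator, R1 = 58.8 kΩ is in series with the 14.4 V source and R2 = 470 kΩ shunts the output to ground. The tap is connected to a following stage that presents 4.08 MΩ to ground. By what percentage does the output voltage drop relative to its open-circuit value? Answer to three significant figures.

The divider's output (Thévenin) resistance is R1‖R2 = 52.26 kΩ.
Fractional drop under load = R_th/(R_th + R_L) = 52.26 / (52.26 + 4080) = 0.01265.
So the output falls by 1.26 %.

1.26 %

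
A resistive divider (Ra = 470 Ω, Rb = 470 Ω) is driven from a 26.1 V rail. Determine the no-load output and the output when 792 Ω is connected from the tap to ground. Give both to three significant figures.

Open-circuit: V = 26.1 × 470/(470 + 470) = 13.1 V.
With the load, Rb becomes Rb‖R_L = 295.0 Ω, so V = 26.1 × 295.0/765.0 = 10.1 V.

Unloaded: 13.1 V; loaded: 10.1 V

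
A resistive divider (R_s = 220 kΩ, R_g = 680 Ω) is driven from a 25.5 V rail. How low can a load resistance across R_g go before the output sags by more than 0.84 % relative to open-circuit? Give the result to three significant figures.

Output resistance R_th = R_s‖R_g = (220000 × 680)/220700 = 677.9 Ω.
The fractional drop is R_th/(R_th + R_L); requiring this ≤ 0.00840 gives R_L ≥ R_th(1/0.00840 − 1) = 677.9 × 118.0 = 80.0 kΩ.

R_L(min) ≈ 80.0 kΩ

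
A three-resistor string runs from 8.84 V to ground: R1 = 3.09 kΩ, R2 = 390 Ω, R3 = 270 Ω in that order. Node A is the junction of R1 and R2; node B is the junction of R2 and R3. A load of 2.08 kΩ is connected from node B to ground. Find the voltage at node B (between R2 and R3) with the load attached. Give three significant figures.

V ≈ 0.568 V

At node B, R3 is in parallel with the load: R3‖R_L = 239.0 Ω.
Below node A the resistance is R2 + (R3‖R_L) = 629.0 Ω, so V_A = 8.84 × 629.0/3719 = 1.495 V.
Then V_B = V_A × (R3‖R_L)/(R2 + R3‖R_L) = 1.495 × 239.0/629.0 = 0.568 V.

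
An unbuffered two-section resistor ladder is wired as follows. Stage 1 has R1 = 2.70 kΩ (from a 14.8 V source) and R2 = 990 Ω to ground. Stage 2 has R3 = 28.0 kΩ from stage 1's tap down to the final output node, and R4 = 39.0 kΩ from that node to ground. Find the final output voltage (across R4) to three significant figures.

V_out ≈ 2.29 V

Stage 2 presents R3+R4 = 67000 Ω as a load on stage 1's tap.
Stage 1's lower leg becomes R2‖(R3+R4) = 975.6 Ω, so V_mid = 14.8 × 975.6/3676 = 3.928 V.
Stage 2 is itself unloaded: V_out = V_mid × R4/(R3+R4) = 3.928 × 39000/67000 = 2.29 V.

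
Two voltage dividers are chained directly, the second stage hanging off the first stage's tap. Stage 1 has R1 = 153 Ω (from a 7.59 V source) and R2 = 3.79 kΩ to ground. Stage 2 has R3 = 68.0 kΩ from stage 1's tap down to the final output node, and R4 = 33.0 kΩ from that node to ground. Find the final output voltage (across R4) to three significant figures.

Stage 2 presents R3+R4 = 101000 Ω as a load on stage 1's tap.
Stage 1's lower leg becomes R2‖(R3+R4) = 3653 Ω, so V_mid = 7.59 × 3653/3806 = 7.285 V.
Stage 2 is itself unloaded: V_out = V_mid × R4/(R3+R4) = 7.285 × 33000/101000 = 2.38 V.

V_out ≈ 2.38 V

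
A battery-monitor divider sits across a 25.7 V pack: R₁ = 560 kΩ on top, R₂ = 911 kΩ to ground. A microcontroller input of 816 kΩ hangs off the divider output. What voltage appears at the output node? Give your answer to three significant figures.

The load sits in parallel with R₂: R₂‖R_L = (911 × 816) / (911 + 816) = 430.4 kΩ.
V_out = 25.7 × 430.4 / (560 + 430.4) = 25.7 × 430.4/990.4 = 11.2 V.
(Unloaded it would have been 15.9 V.)

V_out ≈ 11.2 V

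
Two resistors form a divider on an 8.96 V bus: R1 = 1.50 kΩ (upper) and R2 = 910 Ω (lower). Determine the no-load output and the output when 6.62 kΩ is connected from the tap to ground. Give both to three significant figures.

Unloaded: 3.38 V; loaded: 3.12 V

Open-circuit: V = 8.96 × 910/(1500 + 910) = 3.38 V.
With the load, R2 becomes R2‖R_L = 800.0 Ω, so V = 8.96 × 800.0/2300 = 3.12 V.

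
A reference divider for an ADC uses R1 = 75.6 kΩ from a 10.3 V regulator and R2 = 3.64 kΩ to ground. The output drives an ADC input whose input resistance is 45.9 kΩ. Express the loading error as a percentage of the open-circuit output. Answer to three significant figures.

The divider's output (Thévenin) resistance is R1‖R2 = 3.473 kΩ.
Fractional drop under load = R_th/(R_th + R_L) = 3.473 / (3.473 + 45.9) = 0.07034.
So the output falls by 7.03 %.

7.03 %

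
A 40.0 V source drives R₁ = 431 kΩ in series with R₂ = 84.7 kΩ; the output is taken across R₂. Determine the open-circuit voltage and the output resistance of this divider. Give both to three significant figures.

V_th is the open-circuit tap voltage: 40.0 × 84.7/(431 + 84.7) = 6.57 V.
With the supply zeroed, R₁ and R₂ appear in parallel from the tap: R_th = R₁‖R₂ = (431 × 84.7)/515.7 = 70.8 kΩ.

V_th = 6.57 V, R_th = 70.8 kΩ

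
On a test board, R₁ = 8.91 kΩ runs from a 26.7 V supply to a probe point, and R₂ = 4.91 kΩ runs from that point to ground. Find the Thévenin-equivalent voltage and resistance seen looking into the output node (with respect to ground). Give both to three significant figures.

V_th is the open-circuit tap voltage: 26.7 × 4.91/(8.91 + 4.91) = 9.49 V.
With the supply zeroed, R₁ and R₂ appear in parallel from the tap: R_th = R₁‖R₂ = (8.91 × 4.91)/13.82 = 3.17 kΩ.

V_th = 9.49 V, R_th = 3.17 kΩ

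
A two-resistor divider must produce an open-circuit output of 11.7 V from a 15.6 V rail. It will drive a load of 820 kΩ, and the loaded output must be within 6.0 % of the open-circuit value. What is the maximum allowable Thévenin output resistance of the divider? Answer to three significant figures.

R_th ≤ 52.3 kΩ

Loading drop = R_th/(R_th + R_L) ≤ 0.0600, so R_th ≤ R_L · ε/(1−ε) = 820 kΩ × 0.0600/0.9400 = 52.3 kΩ.
(Any R1, R2 with R2/(R1+R2) = 0.750 and R1‖R2 ≤ 52.3 kΩ will meet the spec.)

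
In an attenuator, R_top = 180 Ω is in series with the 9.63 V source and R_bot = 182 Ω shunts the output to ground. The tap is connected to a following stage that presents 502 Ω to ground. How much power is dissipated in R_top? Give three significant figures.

P ≈ 170 mW

Total resistance from the source is R_top + (R_bot‖R_L) = 313.6 Ω, so I = 9.63/313.6 Ω = 30.71 mA.
P = I²·R_top = (30.71 mA)² × 180 Ω = 170 mW.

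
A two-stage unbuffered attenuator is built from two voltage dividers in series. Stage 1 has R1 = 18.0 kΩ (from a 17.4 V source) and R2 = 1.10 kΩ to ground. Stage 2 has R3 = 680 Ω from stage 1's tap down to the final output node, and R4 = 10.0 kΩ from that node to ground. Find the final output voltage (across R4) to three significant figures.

V_out ≈ 0.855 V

Stage 2 presents R3+R4 = 10680 Ω as a load on stage 1's tap.
Stage 1's lower leg becomes R2‖(R3+R4) = 997.3 Ω, so V_mid = 17.4 × 997.3/19000 = 0.9134 V.
Stage 2 is itself unloaded: V_out = V_mid × R4/(R3+R4) = 0.9134 × 10000/10680 = 0.855 V.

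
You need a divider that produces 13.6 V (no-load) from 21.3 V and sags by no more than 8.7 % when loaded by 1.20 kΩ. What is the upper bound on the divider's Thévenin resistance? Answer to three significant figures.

R_th ≤ 114 Ω

Loading drop = R_th/(R_th + R_L) ≤ 0.0870, so R_th ≤ R_L · ε/(1−ε) = 1.20 kΩ × 0.0870/0.9130 = 114 Ω.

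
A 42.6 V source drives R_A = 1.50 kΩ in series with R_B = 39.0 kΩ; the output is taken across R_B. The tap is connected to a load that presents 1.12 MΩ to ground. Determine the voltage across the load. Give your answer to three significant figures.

V_out ≈ 41.0 V

The load sits in parallel with R_B: R_B‖R_L = (39.0 × 1120) / (39.0 + 1120) = 37.69 kΩ.
V_out = 42.6 × 37.69 / (1.50 + 37.69) = 42.6 × 37.69/39.19 = 41.0 V.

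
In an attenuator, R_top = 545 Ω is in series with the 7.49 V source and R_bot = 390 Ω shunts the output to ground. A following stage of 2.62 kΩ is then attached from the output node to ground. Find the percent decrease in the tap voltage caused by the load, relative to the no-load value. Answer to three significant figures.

The divider's output (Thévenin) resistance is R_top‖R_bot = 227.3 Ω.
Fractional drop under load = R_th/(R_th + R_L) = 227.3 / (227.3 + 2620) = 0.07984.
So the output falls by 7.98 %.

7.98 %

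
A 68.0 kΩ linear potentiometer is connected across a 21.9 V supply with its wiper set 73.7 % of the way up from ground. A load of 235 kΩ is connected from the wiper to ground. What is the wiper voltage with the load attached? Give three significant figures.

V ≈ 15.3 V

The wiper splits the pot into (1−α)R = 17.88 kΩ above and αR = 50.12 kΩ below.
Lower section ‖ load = 41.31 kΩ.
V_wiper = 21.9 × 41.31/(17.88 + 41.31) = 15.3 V.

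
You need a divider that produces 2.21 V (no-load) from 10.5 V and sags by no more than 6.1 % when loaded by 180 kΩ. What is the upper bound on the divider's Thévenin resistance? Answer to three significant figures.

R_th ≤ 11.7 kΩ

Loading drop = R_th/(R_th + R_L) ≤ 0.0610, so R_th ≤ R_L · ε/(1−ε) = 180 kΩ × 0.0610/0.9390 = 11.7 kΩ.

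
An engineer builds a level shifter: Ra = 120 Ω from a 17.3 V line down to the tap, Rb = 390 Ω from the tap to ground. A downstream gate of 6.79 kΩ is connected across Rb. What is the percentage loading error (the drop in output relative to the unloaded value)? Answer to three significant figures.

1.33 %

The divider's output (Thévenin) resistance is Ra‖Rb = 91.76 Ω.
Fractional drop under load = R_th/(R_th + R_L) = 91.76 / (91.76 + 6790) = 0.01333.
So the output falls by 1.33 %.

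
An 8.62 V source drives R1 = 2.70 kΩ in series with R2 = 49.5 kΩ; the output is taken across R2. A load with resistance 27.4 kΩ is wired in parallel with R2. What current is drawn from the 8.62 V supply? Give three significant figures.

R2‖R_L = 17.64 kΩ, so the source sees R1 + R2‖R_L = 20.34 kΩ.
I = 8.62 V / 20.34 kΩ = 0.424 mA.

I ≈ 0.424 mA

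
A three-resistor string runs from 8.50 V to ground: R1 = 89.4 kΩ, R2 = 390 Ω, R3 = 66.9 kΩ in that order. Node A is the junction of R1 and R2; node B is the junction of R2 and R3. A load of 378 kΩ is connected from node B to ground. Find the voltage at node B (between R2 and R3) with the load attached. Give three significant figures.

V ≈ 3.29 V

At node B, R3 is in parallel with the load: R3‖R_L = 56840 Ω.
Below node A the resistance is R2 + (R3‖R_L) = 57230 Ω, so V_A = 8.50 × 57230/146600 = 3.318 V.
Then V_B = V_A × (R3‖R_L)/(R2 + R3‖R_L) = 3.318 × 56840/57230 = 3.29 V.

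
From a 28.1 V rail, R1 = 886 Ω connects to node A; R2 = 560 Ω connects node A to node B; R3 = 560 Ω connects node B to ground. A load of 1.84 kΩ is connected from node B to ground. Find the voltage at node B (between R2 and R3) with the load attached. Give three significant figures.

At node B, R3 is in parallel with the load: R3‖R_L = 429.3 Ω.
Below node A the resistance is R2 + (R3‖R_L) = 989.3 Ω, so V_A = 28.1 × 989.3/1875 = 14.82 V.
Then V_B = V_A × (R3‖R_L)/(R2 + R3‖R_L) = 14.82 × 429.3/989.3 = 6.43 V.

V ≈ 6.43 V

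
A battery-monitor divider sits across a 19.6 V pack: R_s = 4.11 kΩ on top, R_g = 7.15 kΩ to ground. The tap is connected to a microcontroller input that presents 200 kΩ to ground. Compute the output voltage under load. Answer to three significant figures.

The load sits in parallel with R_g: R_g‖R_L = (7.15 × 200) / (7.15 + 200) = 6.903 kΩ.
V_out = 19.6 × 6.903 / (4.11 + 6.903) = 19.6 × 6.903/11.01 = 12.3 V.
(Unloaded it would have been 12.4 V.)

V_out ≈ 12.3 V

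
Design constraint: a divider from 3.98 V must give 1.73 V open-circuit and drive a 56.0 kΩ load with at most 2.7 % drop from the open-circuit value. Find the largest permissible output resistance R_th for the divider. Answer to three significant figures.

Loading drop = R_th/(R_th + R_L) ≤ 0.0270, so R_th ≤ R_L · ε/(1−ε) = 56.0 kΩ × 0.0270/0.9730 = 1.55 kΩ.
(Any R1, R2 with R2/(R1+R2) = 0.435 and R1‖R2 ≤ 1.55 kΩ will meet the spec.)

R_th ≤ 1.55 kΩ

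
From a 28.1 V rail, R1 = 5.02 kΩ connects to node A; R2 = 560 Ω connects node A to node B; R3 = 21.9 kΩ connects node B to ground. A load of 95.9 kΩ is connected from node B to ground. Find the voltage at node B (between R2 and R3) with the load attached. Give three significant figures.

At node B, R3 is in parallel with the load: R3‖R_L = 17830 Ω.
Below node A the resistance is R2 + (R3‖R_L) = 18390 Ω, so V_A = 28.1 × 18390/23410 = 22.07 V.
Then V_B = V_A × (R3‖R_L)/(R2 + R3‖R_L) = 22.07 × 17830/18390 = 21.4 V.

V ≈ 21.4 V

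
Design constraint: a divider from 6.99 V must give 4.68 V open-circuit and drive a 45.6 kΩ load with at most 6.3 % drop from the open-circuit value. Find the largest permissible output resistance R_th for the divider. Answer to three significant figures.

R_th ≤ 3.07 kΩ

Loading drop = R_th/(R_th + R_L) ≤ 0.0630, so R_th ≤ R_L · ε/(1−ε) = 45.6 kΩ × 0.0630/0.9370 = 3.07 kΩ.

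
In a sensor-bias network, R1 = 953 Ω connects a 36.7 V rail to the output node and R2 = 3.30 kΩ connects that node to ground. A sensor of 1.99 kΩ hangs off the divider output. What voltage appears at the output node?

V_out ≈ 20.8 V

The load sits in parallel with R2: R2‖R_L = (3300 × 1990) / (3300 + 1990) = 1241 Ω.
V_out = 36.7 × 1241 / (953 + 1241) = 36.7 × 1241/2194 = 20.8 V.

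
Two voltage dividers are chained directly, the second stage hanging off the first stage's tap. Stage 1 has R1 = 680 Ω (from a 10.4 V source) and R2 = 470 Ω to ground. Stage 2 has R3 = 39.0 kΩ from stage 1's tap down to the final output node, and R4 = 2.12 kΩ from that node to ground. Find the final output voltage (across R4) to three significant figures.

V_out ≈ 0.218 V

Stage 2 presents R3+R4 = 41120 Ω as a load on stage 1's tap.
Stage 1's lower leg becomes R2‖(R3+R4) = 464.7 Ω, so V_mid = 10.4 × 464.7/1145 = 4.222 V.
Stage 2 is itself unloaded: V_out = V_mid × R4/(R3+R4) = 4.222 × 2120/41120 = 0.218 V.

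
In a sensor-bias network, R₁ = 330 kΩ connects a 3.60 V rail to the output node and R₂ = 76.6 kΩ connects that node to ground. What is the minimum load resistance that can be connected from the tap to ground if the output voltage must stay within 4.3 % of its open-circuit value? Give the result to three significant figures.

Output resistance R_th = R₁‖R₂ = (330 × 76.6)/406.6 = 62.17 kΩ.
The fractional drop is R_th/(R_th + R_L); requiring this ≤ 0.0430 gives R_L ≥ R_th(1/0.0430 − 1) = 62.17 × 22.26 = 1.38 MΩ.

R_L(min) ≈ 1.38 MΩ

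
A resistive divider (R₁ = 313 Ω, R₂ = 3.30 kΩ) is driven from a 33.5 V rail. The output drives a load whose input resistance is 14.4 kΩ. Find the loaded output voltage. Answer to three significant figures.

V_out ≈ 30.0 V

The load sits in parallel with R₂: R₂‖R_L = (3300 × 14400) / (3300 + 14400) = 2685 Ω.
V_out = 33.5 × 2685 / (313 + 2685) = 33.5 × 2685/2998 = 30.0 V.
(Unloaded it would have been 30.6 V.)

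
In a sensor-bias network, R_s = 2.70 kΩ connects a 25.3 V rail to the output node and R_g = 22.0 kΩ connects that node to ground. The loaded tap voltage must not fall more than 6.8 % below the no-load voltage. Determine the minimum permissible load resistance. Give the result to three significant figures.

Output resistance R_th = R_s‖R_g = (2.70 × 22.0)/24.70 = 2.405 kΩ.
The fractional drop is R_th/(R_th + R_L); requiring this ≤ 0.0680 gives R_L ≥ R_th(1/0.0680 − 1) = 2.405 × 13.71 = 33.0 kΩ.

R_L(min) ≈ 33.0 kΩ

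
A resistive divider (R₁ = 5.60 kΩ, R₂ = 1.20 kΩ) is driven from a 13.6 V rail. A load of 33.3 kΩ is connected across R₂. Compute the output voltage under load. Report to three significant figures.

V_out ≈ 2.33 V

The load sits in parallel with R₂: R₂‖R_L = (1.20 × 33.3) / (1.20 + 33.3) = 1.158 kΩ.
V_out = 13.6 × 1.158 / (5.60 + 1.158) = 13.6 × 1.158/6.758 = 2.33 V.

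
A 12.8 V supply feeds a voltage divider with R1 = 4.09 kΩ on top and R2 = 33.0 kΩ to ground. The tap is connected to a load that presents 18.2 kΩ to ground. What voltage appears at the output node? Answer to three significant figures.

V_out ≈ 9.49 V

The load sits in parallel with R2: R2‖R_L = (33.0 × 18.2) / (33.0 + 18.2) = 11.73 kΩ.
V_out = 12.8 × 11.73 / (4.09 + 11.73) = 12.8 × 11.73/15.82 = 9.49 V.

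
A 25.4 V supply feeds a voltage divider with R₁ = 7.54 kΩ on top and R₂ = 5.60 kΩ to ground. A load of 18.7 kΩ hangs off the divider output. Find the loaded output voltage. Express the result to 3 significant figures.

The load sits in parallel with R₂: R₂‖R_L = (5.60 × 18.7) / (5.60 + 18.7) = 4.309 kΩ.
V_out = 25.4 × 4.309 / (7.54 + 4.309) = 25.4 × 4.309/11.85 = 9.24 V.
(Unloaded it would have been 10.8 V.)

V_out ≈ 9.24 V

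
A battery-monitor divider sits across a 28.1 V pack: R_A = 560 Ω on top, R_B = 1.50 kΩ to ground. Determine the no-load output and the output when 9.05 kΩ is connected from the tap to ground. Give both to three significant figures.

Open-circuit: V = 28.1 × 1500/(560 + 1500) = 20.5 V.
With the load, R_B becomes R_B‖R_L = 1287 Ω, so V = 28.1 × 1287/1847 = 19.6 V.

Unloaded: 20.5 V; loaded: 19.6 V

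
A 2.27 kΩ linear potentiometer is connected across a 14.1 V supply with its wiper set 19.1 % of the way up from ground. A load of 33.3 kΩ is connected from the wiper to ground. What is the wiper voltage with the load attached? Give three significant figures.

V ≈ 2.67 V

The wiper splits the pot into (1−α)R = 1836 Ω above and αR = 433.6 Ω below.
Lower section ‖ load = 428.0 Ω.
V_wiper = 14.1 × 428.0/(1836 + 428.0) = 2.67 V.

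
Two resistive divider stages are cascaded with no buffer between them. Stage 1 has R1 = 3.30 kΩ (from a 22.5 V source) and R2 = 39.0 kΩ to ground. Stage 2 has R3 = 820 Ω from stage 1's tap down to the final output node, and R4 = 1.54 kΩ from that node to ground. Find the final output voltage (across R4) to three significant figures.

Stage 2 presents R3+R4 = 2360 Ω as a load on stage 1's tap.
Stage 1's lower leg becomes R2‖(R3+R4) = 2225 Ω, so V_mid = 22.5 × 2225/5525 = 9.062 V.
Stage 2 is itself unloaded: V_out = V_mid × R4/(R3+R4) = 9.062 × 1540/2360 = 5.91 V.

V_out ≈ 5.91 V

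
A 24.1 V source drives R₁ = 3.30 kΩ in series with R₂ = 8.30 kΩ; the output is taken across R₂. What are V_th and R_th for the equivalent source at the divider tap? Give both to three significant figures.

V_th = 17.2 V, R_th = 2.36 kΩ

V_th is the open-circuit tap voltage: 24.1 × 8.30/(3.30 + 8.30) = 17.2 V.
With the supply zeroed, R₁ and R₂ appear in parallel from the tap: R_th = R₁‖R₂ = (3.30 × 8.30)/11.60 = 2.36 kΩ.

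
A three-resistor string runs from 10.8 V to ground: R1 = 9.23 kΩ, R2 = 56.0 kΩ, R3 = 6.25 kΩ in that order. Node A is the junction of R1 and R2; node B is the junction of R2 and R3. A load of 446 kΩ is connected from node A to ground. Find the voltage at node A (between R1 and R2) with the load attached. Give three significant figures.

Below node A the series string R2+R3 = 62.25 kΩ sits in parallel with the 446 kΩ load: 54.63 kΩ.
V_A = 10.8 × 54.63/(9.23 + 54.63) = 9.24 V.

V ≈ 9.24 V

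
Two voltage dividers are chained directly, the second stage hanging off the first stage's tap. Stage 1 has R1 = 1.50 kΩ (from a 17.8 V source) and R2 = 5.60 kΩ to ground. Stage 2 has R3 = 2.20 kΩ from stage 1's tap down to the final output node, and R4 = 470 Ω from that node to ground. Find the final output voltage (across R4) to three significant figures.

Stage 2 presents R3+R4 = 2670 Ω as a load on stage 1's tap.
Stage 1's lower leg becomes R2‖(R3+R4) = 1808 Ω, so V_mid = 17.8 × 1808/3308 = 9.729 V.
Stage 2 is itself unloaded: V_out = V_mid × R4/(R3+R4) = 9.729 × 470/2670 = 1.71 V.

V_out ≈ 1.71 V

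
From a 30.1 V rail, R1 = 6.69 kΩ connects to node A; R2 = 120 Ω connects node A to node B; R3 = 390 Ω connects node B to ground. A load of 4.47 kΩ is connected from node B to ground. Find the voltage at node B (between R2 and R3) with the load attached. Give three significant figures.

V ≈ 1.51 V

At node B, R3 is in parallel with the load: R3‖R_L = 358.7 Ω.
Below node A the resistance is R2 + (R3‖R_L) = 478.7 Ω, so V_A = 30.1 × 478.7/7169 = 2.010 V.
Then V_B = V_A × (R3‖R_L)/(R2 + R3‖R_L) = 2.010 × 358.7/478.7 = 1.51 V.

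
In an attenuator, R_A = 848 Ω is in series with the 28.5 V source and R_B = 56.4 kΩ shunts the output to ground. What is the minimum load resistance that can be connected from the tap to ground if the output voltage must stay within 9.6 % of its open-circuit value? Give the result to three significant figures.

Output resistance R_th = R_A‖R_B = (848 × 56400)/57250 = 835.4 Ω.
The fractional drop is R_th/(R_th + R_L); requiring this ≤ 0.0960 gives R_L ≥ R_th(1/0.0960 − 1) = 835.4 × 9.417 = 7.87 kΩ.

R_L(min) ≈ 7.87 kΩ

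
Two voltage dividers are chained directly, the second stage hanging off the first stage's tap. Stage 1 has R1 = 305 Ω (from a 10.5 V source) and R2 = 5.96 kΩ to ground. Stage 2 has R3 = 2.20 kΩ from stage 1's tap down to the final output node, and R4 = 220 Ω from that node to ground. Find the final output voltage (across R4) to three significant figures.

V_out ≈ 0.811 V

Stage 2 presents R3+R4 = 2420 Ω as a load on stage 1's tap.
Stage 1's lower leg becomes R2‖(R3+R4) = 1721 Ω, so V_mid = 10.5 × 1721/2026 = 8.919 V.
Stage 2 is itself unloaded: V_out = V_mid × R4/(R3+R4) = 8.919 × 220/2420 = 0.811 V.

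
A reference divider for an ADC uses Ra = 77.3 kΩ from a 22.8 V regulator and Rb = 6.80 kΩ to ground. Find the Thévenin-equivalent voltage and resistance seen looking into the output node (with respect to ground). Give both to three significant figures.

V_th is the open-circuit tap voltage: 22.8 × 6.80/(77.3 + 6.80) = 1.84 V.
With the supply zeroed, Ra and Rb appear in parallel from the tap: R_th = Ra‖Rb = (77.3 × 6.80)/84.10 = 6.25 kΩ.

V_th = 1.84 V, R_th = 6.25 kΩ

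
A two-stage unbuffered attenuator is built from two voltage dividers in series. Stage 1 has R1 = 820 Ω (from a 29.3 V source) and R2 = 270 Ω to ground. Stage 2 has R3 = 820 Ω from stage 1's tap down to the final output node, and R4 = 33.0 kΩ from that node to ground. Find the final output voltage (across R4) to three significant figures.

V_out ≈ 7.04 V

Stage 2 presents R3+R4 = 33820 Ω as a load on stage 1's tap.
Stage 1's lower leg becomes R2‖(R3+R4) = 267.9 Ω, so V_mid = 29.3 × 267.9/1088 = 7.214 V.
Stage 2 is itself unloaded: V_out = V_mid × R4/(R3+R4) = 7.214 × 33000/33820 = 7.04 V.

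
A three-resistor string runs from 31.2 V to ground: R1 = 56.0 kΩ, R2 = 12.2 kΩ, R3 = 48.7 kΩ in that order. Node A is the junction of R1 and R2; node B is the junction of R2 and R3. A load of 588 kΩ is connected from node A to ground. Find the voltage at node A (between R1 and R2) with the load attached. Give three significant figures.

V ≈ 15.5 V

Below node A the series string R2+R3 = 60.90 kΩ sits in parallel with the 588 kΩ load: 55.18 kΩ.
V_A = 31.2 × 55.18/(56.0 + 55.18) = 15.5 V.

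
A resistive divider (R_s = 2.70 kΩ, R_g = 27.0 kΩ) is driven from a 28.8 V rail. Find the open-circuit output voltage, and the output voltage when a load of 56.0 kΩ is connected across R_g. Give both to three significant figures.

Open-circuit: V = 28.8 × 27.0/(2.70 + 27.0) = 26.2 V.
With the load, R_g becomes R_g‖R_L = 18.22 kΩ, so V = 28.8 × 18.22/20.92 = 25.1 V.

Unloaded: 26.2 V; loaded: 25.1 V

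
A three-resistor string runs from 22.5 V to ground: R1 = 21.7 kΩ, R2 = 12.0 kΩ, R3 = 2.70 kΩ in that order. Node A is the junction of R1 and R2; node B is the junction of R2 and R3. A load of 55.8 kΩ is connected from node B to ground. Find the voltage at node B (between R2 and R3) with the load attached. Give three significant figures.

At node B, R3 is in parallel with the load: R3‖R_L = 2.575 kΩ.
Below node A the resistance is R2 + (R3‖R_L) = 14.58 kΩ, so V_A = 22.5 × 14.58/36.28 = 9.040 V.
Then V_B = V_A × (R3‖R_L)/(R2 + R3‖R_L) = 9.040 × 2.575/14.58 = 1.60 V.

V ≈ 1.60 V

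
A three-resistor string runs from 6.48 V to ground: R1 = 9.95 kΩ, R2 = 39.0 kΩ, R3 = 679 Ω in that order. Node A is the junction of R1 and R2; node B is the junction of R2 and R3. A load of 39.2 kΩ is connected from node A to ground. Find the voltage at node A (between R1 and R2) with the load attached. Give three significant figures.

V ≈ 4.31 V

Below node A the series string R2+R3 = 39680 Ω sits in parallel with the 39200 Ω load: 19720 Ω.
V_A = 6.48 × 19720/(9950 + 19720) = 4.31 V.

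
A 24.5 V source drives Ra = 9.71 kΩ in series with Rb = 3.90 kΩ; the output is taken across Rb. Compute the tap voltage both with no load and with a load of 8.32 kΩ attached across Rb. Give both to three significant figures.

Unloaded: 7.02 V; loaded: 5.26 V

Open-circuit: V = 24.5 × 3.90/(9.71 + 3.90) = 7.02 V.
With the load, Rb becomes Rb‖R_L = 2.655 kΩ, so V = 24.5 × 2.655/12.37 = 5.26 V.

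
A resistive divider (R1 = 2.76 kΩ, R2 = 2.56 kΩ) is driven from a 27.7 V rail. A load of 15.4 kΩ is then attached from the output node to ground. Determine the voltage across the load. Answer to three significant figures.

The load sits in parallel with R2: R2‖R_L = (2.56 × 15.4) / (2.56 + 15.4) = 2.195 kΩ.
V_out = 27.7 × 2.195 / (2.76 + 2.195) = 27.7 × 2.195/4.955 = 12.3 V.
(Unloaded it would have been 13.3 V.)

V_out ≈ 12.3 V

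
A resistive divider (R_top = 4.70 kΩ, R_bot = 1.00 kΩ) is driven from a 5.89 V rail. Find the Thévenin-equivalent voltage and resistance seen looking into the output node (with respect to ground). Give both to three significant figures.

V_th = 1.03 V, R_th = 825 Ω

V_th is the open-circuit tap voltage: 5.89 × 1.00/(4.70 + 1.00) = 1.03 V.
With the supply zeroed, R_top and R_bot appear in parallel from the tap: R_th = R_top‖R_bot = (4.70 × 1.00)/5.700 = 825 Ω.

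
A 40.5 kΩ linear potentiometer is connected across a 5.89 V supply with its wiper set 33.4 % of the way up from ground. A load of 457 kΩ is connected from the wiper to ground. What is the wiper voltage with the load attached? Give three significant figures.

V ≈ 1.93 V

The wiper splits the pot into (1−α)R = 26.97 kΩ above and αR = 13.53 kΩ below.
Lower section ‖ load = 13.14 kΩ.
V_wiper = 5.89 × 13.14/(26.97 + 13.14) = 1.93 V.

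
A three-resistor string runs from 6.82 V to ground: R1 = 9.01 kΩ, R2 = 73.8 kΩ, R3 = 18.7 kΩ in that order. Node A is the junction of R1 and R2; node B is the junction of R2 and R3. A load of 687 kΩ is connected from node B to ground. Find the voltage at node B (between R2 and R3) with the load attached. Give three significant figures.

At node B, R3 is in parallel with the load: R3‖R_L = 18.20 kΩ.
Below node A the resistance is R2 + (R3‖R_L) = 92.00 kΩ, so V_A = 6.82 × 92.00/101.0 = 6.212 V.
Then V_B = V_A × (R3‖R_L)/(R2 + R3‖R_L) = 6.212 × 18.20/92.00 = 1.23 V.

V ≈ 1.23 V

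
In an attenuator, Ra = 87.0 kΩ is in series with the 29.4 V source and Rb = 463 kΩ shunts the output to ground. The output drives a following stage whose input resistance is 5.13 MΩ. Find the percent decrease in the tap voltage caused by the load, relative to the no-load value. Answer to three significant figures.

The divider's output (Thévenin) resistance is Ra‖Rb = 73.24 kΩ.
Fractional drop under load = R_th/(R_th + R_L) = 73.24 / (73.24 + 5130) = 0.01408.
So the output falls by 1.41 %.

1.41 %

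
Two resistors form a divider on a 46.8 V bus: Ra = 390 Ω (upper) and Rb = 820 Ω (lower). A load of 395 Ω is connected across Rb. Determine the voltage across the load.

The load sits in parallel with Rb: Rb‖R_L = (820 × 395) / (820 + 395) = 266.6 Ω.
V_out = 46.8 × 266.6 / (390 + 266.6) = 46.8 × 266.6/656.6 = 19.0 V.

V_out ≈ 19.0 V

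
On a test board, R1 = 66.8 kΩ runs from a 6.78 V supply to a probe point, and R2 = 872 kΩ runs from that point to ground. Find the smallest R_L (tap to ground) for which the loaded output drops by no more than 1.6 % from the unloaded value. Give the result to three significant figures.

Output resistance R_th = R1‖R2 = (66.8 × 872)/938.8 = 62.05 kΩ.
The fractional drop is R_th/(R_th + R_L); requiring this ≤ 0.0160 gives R_L ≥ R_th(1/0.0160 − 1) = 62.05 × 61.50 = 3.82 MΩ.

R_L(min) ≈ 3.82 MΩ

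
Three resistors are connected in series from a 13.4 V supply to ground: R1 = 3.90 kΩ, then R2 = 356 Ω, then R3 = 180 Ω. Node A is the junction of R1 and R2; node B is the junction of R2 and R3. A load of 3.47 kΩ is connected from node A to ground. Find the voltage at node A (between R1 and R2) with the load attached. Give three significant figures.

V ≈ 1.43 V

Below node A the series string R2+R3 = 536.0 Ω sits in parallel with the 3470 Ω load: 464.3 Ω.
V_A = 13.4 × 464.3/(3900 + 464.3) = 1.43 V.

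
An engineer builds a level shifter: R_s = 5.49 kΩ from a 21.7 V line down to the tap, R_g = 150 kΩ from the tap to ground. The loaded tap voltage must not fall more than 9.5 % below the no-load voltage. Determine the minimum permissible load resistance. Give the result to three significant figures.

R_L(min) ≈ 50.5 kΩ

Output resistance R_th = R_s‖R_g = (5.49 × 150)/155.5 = 5.296 kΩ.
The fractional drop is R_th/(R_th + R_L); requiring this ≤ 0.0950 gives R_L ≥ R_th(1/0.0950 − 1) = 5.296 × 9.526 = 50.5 kΩ.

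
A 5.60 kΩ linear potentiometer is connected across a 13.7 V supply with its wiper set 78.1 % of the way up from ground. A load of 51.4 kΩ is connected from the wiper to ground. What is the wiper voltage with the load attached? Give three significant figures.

V ≈ 10.5 V

The wiper splits the pot into (1−α)R = 1.226 kΩ above and αR = 4.374 kΩ below.
Lower section ‖ load = 4.031 kΩ.
V_wiper = 13.7 × 4.031/(1.226 + 4.031) = 10.5 V.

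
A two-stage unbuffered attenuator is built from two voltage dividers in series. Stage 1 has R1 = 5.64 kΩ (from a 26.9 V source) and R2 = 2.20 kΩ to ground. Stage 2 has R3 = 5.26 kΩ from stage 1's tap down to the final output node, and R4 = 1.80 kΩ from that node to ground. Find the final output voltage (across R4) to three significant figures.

V_out ≈ 1.57 V

Stage 2 presents R3+R4 = 7.060 kΩ as a load on stage 1's tap.
Stage 1's lower leg becomes R2‖(R3+R4) = 1.677 kΩ, so V_mid = 26.9 × 1.677/7.317 = 6.166 V.
Stage 2 is itself unloaded: V_out = V_mid × R4/(R3+R4) = 6.166 × 1.80/7.060 = 1.57 V.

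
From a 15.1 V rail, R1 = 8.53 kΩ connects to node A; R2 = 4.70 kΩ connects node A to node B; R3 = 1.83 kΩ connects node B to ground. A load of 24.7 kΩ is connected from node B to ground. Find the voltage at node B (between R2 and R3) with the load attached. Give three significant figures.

V ≈ 1.72 V

At node B, R3 is in parallel with the load: R3‖R_L = 1.704 kΩ.
Below node A the resistance is R2 + (R3‖R_L) = 6.404 kΩ, so V_A = 15.1 × 6.404/14.93 = 6.475 V.
Then V_B = V_A × (R3‖R_L)/(R2 + R3‖R_L) = 6.475 × 1.704/6.404 = 1.72 V.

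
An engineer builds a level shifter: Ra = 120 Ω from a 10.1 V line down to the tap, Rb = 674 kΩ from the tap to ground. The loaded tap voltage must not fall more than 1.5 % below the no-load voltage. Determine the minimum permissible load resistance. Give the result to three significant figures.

R_L(min) ≈ 7.88 kΩ

Output resistance R_th = Ra‖Rb = (120 × 674000)/674100 = 120.0 Ω.
The fractional drop is R_th/(R_th + R_L); requiring this ≤ 0.0150 gives R_L ≥ R_th(1/0.0150 − 1) = 120.0 × 65.67 = 7.88 kΩ.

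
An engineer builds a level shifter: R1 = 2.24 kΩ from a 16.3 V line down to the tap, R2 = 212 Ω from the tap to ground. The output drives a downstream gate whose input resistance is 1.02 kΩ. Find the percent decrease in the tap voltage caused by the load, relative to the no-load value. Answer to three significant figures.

16.0 %

The divider's output (Thévenin) resistance is R1‖R2 = 193.7 Ω.
Fractional drop under load = R_th/(R_th + R_L) = 193.7 / (193.7 + 1020) = 0.1596.
So the output falls by 16.0 %.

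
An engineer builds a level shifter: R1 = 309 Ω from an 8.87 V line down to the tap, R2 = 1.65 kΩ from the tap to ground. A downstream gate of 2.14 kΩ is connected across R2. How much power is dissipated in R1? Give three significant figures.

Total resistance from the source is R1 + (R2‖R_L) = 1241 Ω, so I = 8.87/1241 Ω = 7.149 mA.
P = I²·R1 = (7.149 mA)² × 309 Ω = 15.8 mW.

P ≈ 15.8 mW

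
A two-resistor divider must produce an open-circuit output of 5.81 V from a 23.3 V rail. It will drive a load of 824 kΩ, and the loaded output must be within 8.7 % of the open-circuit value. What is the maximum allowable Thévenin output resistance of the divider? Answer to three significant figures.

R_th ≤ 78.5 kΩ

Loading drop = R_th/(R_th + R_L) ≤ 0.0870, so R_th ≤ R_L · ε/(1−ε) = 824 kΩ × 0.0870/0.9130 = 78.5 kΩ.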